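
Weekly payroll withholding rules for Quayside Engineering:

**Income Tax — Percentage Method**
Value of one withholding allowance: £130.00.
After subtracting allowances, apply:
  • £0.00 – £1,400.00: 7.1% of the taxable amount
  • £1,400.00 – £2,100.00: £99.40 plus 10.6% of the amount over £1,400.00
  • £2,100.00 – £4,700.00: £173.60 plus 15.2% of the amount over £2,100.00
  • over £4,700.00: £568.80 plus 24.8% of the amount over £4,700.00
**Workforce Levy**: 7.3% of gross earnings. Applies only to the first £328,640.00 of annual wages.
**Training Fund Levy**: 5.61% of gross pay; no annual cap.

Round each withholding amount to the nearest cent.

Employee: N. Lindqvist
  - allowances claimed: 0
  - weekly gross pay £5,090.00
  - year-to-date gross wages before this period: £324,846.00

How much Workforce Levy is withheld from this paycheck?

Workforce Levy: cap £328,640.00 − YTD £324,846.00 = £3,794.00 subject; 7.3% × £3,794.00 = £276.96

£276.96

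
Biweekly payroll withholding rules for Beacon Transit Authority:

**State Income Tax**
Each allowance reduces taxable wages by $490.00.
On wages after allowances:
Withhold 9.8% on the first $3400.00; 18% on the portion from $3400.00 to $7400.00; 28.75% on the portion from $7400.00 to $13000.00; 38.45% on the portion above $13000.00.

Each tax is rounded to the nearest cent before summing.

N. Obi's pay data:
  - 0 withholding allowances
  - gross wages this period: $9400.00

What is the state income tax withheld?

State Income Tax: taxable = $9400.00
  $1053.20 + 28.75% × ($9400.00 − $7400.00) = $1053.20 + 28.75% × $2000.00 = $1628.20

$1628.20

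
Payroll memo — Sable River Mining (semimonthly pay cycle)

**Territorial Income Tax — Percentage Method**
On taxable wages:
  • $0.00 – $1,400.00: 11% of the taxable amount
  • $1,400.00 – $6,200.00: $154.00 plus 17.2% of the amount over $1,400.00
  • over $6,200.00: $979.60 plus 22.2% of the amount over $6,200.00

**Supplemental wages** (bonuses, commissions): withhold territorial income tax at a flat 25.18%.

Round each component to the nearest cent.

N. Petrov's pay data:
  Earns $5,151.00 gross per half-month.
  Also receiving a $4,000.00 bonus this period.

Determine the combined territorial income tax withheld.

Territorial Income Tax: taxable = $5,151.00
  $154.00 + 17.2% × ($5,151.00 − $1,400.00) = $154.00 + 17.2% × $3,751.00 = $799.17
Supplemental (25.18% flat on bonus): 25.18% × $4,000.00 = $1,007.20
Total territorial income tax: $799.17 + $1,007.20 = $1,806.37

$1,806.37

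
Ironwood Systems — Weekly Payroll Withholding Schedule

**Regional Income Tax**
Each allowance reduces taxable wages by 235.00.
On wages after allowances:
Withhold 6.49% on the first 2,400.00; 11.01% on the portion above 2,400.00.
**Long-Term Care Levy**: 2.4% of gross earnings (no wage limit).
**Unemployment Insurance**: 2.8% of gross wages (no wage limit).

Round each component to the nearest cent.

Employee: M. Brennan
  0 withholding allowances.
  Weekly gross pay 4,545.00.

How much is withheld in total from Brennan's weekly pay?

628.26

Regional Income Tax: taxable = 4,545.00
  155.76 + 11.01% × (4,545.00 − 2,400.00) = 155.76 + 11.01% × 2,145.00 = 391.92
Long-Term Care Levy: 2.4% × 4,545.00 = 109.08
Unemployment Insurance: 2.8% × 4,545.00 = 127.26
Total: 391.92 + 109.08 + 127.26 = 628.26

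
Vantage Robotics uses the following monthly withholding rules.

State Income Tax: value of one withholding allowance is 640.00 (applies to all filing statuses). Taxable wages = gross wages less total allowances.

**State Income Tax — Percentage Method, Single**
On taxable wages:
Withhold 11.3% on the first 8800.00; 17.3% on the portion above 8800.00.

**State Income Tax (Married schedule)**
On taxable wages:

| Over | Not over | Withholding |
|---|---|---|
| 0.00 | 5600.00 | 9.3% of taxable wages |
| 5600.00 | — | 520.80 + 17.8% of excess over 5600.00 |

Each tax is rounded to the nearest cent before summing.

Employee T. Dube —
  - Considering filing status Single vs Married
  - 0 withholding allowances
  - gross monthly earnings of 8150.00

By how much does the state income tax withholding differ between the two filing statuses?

State Income Tax (Single): taxable = 8150.00
  11.3% × 8150.00 = 920.95
State Income Tax (Married): taxable = 8150.00
  520.80 + 17.8% × (8150.00 − 5600.00) = 520.80 + 17.8% × 2550.00 = 974.70
Difference: |920.95 − 974.70| = 53.75 (higher under Married)

53.75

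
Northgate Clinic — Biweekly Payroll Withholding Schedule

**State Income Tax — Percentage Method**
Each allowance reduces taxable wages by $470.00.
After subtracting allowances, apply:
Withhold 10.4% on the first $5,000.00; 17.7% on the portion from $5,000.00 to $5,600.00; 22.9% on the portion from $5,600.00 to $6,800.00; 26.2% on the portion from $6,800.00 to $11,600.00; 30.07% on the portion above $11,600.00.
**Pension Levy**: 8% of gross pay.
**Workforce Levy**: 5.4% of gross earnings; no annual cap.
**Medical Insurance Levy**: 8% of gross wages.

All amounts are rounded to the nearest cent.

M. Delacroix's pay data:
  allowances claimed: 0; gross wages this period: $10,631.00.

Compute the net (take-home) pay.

State Income Tax: taxable = $10,631.00
  $901.00 + 26.2% × ($10,631.00 − $6,800.00) = $901.00 + 26.2% × $3,831.00 = $1,904.72
Pension Levy: 8% × $10,631.00 = $850.48
Workforce Levy: 5.4% × $10,631.00 = $574.07
Medical Insurance Levy: 8% × $10,631.00 = $850.48
Total withheld: $1,904.72 + $850.48 + $574.07 + $850.48 = $4,179.75
Net pay: $10,631.00 − $4,179.75 = $6,451.25

$6,451.25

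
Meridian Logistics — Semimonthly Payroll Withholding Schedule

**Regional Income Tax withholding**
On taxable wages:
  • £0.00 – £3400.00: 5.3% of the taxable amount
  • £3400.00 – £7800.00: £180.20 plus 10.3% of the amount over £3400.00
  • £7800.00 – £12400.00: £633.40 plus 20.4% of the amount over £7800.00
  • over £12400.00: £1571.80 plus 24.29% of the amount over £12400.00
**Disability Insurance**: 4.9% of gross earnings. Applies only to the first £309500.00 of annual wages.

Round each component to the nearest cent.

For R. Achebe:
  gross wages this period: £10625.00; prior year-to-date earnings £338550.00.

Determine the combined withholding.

£1209.70

Regional Income Tax: taxable = £10625.00
  £633.40 + 20.4% × (£10625.00 − £7800.00) = £633.40 + 20.4% × £2825.00 = £1209.70
Disability Insurance: YTD £338550.00 ≥ cap £309500.00 → £0.00
Total: £1209.70 + £0.00 = £1209.70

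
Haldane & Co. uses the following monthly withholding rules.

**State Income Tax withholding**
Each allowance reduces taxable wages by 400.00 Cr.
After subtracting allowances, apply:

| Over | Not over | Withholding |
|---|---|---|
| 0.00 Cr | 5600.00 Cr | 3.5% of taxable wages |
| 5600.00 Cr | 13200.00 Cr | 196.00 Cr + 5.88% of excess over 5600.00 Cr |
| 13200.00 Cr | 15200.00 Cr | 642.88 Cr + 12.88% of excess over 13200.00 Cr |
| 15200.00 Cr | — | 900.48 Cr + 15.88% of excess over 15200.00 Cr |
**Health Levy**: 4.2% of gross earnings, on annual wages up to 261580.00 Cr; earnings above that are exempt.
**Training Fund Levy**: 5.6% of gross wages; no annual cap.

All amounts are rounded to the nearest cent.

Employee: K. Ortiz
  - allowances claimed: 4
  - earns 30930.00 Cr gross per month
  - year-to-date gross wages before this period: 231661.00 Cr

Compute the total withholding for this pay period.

State Income Tax: taxable = 30930.00 Cr − 4×400.00 Cr = 29330.00 Cr
  900.48 Cr + 15.88% × (29330.00 Cr − 15200.00 Cr) = 900.48 Cr + 15.88% × 14130.00 Cr = 3144.32 Cr
Health Levy: cap 261580.00 Cr − YTD 231661.00 Cr = 29919.00 Cr subject; 4.2% × 29919.00 Cr = 1256.60 Cr
Training Fund Levy: 5.6% × 30930.00 Cr = 1732.08 Cr
Total: 3144.32 Cr + 1256.60 Cr + 1732.08 Cr = 6133.00 Cr

6133.00 Cr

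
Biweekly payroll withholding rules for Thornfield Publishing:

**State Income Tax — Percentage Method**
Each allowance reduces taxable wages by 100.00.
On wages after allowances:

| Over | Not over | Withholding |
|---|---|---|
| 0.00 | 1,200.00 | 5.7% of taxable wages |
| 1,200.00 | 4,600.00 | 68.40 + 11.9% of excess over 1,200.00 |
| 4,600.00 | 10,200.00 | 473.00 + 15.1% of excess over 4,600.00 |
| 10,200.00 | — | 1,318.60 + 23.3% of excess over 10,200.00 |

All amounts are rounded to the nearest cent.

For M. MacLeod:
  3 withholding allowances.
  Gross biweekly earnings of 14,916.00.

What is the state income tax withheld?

2,347.53

State Income Tax: taxable = 14,916.00 − 3×100.00 = 14,616.00
  1,318.60 + 23.3% × (14,616.00 − 10,200.00) = 1,318.60 + 23.3% × 4,416.00 = 2,347.53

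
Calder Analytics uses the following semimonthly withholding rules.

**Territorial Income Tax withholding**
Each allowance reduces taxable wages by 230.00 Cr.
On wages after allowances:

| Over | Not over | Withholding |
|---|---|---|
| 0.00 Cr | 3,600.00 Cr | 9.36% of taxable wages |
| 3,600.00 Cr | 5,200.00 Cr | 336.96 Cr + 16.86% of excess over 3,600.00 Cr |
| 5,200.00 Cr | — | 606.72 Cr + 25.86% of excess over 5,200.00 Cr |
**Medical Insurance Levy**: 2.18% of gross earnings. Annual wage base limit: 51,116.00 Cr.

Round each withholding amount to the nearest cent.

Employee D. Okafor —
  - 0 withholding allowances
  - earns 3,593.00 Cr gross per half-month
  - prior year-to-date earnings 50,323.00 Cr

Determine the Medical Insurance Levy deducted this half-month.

17.29 Cr

Medical Insurance Levy: cap 51,116.00 Cr − YTD 50,323.00 Cr = 793.00 Cr subject; 2.18% × 793.00 Cr = 17.29 Cr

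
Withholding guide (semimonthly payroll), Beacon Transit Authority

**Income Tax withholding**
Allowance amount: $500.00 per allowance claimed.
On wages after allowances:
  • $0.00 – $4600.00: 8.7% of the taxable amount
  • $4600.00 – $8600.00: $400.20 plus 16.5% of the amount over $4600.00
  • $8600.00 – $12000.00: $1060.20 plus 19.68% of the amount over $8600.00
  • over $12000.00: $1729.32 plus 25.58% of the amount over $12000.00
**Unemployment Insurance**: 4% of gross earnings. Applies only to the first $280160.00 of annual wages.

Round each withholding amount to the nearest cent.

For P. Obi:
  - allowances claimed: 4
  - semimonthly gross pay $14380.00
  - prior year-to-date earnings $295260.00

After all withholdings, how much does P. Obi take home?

Income Tax: taxable = $14380.00 − 4×$500.00 = $12380.00
  $1729.32 + 25.58% × ($12380.00 − $12000.00) = $1729.32 + 25.58% × $380.00 = $1826.52
Unemployment Insurance: YTD $295260.00 ≥ cap $280160.00 → $0.00
Total withheld: $1826.52 + $0.00 = $1826.52
Net pay: $14380.00 − $1826.52 = $12553.48

$12553.48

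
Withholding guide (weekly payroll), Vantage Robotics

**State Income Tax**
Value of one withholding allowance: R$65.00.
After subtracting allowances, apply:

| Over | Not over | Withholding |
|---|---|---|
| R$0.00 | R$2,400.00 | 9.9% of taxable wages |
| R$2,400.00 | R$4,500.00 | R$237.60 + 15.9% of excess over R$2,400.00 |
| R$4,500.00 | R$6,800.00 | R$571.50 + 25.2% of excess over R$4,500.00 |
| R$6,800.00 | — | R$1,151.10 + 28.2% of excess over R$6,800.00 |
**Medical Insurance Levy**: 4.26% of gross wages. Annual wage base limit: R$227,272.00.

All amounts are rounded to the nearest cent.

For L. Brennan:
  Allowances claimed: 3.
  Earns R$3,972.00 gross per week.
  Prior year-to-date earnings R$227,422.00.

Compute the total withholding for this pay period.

State Income Tax: taxable = R$3,972.00 − 3×R$65.00 = R$3,777.00
  R$237.60 + 15.9% × (R$3,777.00 − R$2,400.00) = R$237.60 + 15.9% × R$1,377.00 = R$456.54
Medical Insurance Levy: YTD R$227,422.00 ≥ cap R$227,272.00 → R$0.00
Total: R$456.54 + R$0.00 = R$456.54

R$456.54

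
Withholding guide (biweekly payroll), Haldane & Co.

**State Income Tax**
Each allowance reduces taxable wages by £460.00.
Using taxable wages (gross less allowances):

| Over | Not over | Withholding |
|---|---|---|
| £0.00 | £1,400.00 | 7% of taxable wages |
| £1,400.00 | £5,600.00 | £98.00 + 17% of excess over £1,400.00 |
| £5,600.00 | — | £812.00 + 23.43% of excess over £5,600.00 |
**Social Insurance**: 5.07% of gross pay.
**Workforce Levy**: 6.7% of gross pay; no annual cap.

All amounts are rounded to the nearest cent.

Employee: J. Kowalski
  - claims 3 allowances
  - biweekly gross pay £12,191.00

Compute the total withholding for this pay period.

State Income Tax: taxable = £12,191.00 − 3×£460.00 = £10,811.00
  £812.00 + 23.43% × (£10,811.00 − £5,600.00) = £812.00 + 23.43% × £5,211.00 = £2,032.94
Social Insurance: 5.07% × £12,191.00 = £618.08
Workforce Levy: 6.7% × £12,191.00 = £816.80
Total: £2,032.94 + £618.08 + £816.80 = £3,467.82

£3,467.82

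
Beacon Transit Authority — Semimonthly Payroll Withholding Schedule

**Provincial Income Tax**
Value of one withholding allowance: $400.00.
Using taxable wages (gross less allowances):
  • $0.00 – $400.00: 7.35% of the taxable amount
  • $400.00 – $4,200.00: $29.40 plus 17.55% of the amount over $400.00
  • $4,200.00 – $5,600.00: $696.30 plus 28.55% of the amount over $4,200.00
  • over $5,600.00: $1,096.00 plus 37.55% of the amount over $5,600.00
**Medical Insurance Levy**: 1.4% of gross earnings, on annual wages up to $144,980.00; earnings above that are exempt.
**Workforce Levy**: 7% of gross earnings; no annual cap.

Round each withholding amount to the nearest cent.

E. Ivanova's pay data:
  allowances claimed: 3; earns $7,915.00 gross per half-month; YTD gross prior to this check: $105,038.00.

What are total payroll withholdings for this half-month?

$2,179.54

Provincial Income Tax: taxable = $7,915.00 − 3×$400.00 = $6,715.00
  $1,096.00 + 37.55% × ($6,715.00 − $5,600.00) = $1,096.00 + 37.55% × $1,115.00 = $1,514.68
Medical Insurance Levy: 1.4% × $7,915.00 = $110.81
Workforce Levy: 7% × $7,915.00 = $554.05
Total: $1,514.68 + $110.81 + $554.05 = $2,179.54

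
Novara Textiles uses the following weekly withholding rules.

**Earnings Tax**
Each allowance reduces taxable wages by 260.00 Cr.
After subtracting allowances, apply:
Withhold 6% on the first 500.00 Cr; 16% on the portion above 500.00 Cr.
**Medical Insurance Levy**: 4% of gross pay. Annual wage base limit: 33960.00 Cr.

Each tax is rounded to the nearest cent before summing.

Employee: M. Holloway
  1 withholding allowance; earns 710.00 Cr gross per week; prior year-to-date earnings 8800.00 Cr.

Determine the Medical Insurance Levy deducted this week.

28.40 Cr

Medical Insurance Levy: 4% × 710.00 Cr = 28.40 Cr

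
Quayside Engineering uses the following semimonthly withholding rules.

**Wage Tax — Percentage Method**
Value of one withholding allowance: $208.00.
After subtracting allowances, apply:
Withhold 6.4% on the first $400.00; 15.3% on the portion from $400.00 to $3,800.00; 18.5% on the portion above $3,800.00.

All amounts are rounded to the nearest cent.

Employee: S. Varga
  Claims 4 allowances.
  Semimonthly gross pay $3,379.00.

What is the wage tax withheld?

Wage Tax: taxable = $3,379.00 − 4×$208.00 = $2,547.00
  $25.60 + 15.3% × ($2,547.00 − $400.00) = $25.60 + 15.3% × $2,147.00 = $354.09

$354.09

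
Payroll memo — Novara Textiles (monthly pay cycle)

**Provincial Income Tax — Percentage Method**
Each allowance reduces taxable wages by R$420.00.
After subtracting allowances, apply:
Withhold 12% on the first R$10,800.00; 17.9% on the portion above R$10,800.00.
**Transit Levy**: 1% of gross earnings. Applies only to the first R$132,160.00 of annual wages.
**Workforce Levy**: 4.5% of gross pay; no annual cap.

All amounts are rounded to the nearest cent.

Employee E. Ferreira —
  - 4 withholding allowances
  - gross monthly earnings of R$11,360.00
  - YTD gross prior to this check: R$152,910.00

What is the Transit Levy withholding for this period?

Transit Levy: YTD R$152,910.00 ≥ cap R$132,160.00 → R$0.00

R$0.00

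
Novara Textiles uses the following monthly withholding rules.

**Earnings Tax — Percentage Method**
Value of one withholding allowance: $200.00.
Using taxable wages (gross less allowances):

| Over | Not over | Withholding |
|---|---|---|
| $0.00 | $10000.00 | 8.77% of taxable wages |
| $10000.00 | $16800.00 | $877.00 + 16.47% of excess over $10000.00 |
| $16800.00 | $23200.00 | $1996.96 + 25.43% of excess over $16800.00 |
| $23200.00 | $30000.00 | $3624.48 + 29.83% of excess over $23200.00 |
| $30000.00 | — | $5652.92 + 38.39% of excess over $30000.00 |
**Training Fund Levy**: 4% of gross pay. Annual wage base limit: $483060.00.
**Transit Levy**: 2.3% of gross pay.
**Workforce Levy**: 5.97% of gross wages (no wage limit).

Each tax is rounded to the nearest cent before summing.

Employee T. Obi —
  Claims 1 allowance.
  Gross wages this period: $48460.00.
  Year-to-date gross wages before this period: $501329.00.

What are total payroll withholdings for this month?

$16670.57

Earnings Tax: taxable = $48460.00 − 1×$200.00 = $48260.00
  $5652.92 + 38.39% × ($48260.00 − $30000.00) = $5652.92 + 38.39% × $18260.00 = $12662.93
Training Fund Levy: YTD $501329.00 ≥ cap $483060.00 → $0.00
Transit Levy: 2.3% × $48460.00 = $1114.58
Workforce Levy: 5.97% × $48460.00 = $2893.06
Total: $12662.93 + $0.00 + $1114.58 + $2893.06 = $16670.57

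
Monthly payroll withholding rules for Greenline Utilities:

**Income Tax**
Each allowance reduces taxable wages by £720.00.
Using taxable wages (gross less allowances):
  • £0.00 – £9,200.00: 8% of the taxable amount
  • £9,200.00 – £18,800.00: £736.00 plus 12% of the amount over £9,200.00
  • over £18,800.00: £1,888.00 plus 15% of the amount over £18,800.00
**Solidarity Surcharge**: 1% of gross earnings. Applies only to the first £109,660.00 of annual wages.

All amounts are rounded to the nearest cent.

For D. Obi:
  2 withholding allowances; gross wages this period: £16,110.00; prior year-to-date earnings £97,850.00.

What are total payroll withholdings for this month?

£1,510.50

Income Tax: taxable = £16,110.00 − 2×£720.00 = £14,670.00
  £736.00 + 12% × (£14,670.00 − £9,200.00) = £736.00 + 12% × £5,470.00 = £1,392.40
Solidarity Surcharge: cap £109,660.00 − YTD £97,850.00 = £11,810.00 subject; 1% × £11,810.00 = £118.10
Total: £1,392.40 + £118.10 = £1,510.50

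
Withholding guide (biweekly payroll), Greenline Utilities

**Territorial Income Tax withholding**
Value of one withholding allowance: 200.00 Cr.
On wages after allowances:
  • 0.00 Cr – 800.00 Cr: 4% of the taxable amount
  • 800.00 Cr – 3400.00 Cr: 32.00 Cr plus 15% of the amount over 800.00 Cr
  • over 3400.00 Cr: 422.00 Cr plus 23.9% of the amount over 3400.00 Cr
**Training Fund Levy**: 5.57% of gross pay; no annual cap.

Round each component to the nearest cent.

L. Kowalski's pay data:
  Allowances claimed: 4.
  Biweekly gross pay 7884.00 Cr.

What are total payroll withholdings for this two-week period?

Territorial Income Tax: taxable = 7884.00 Cr − 4×200.00 Cr = 7084.00 Cr
  422.00 Cr + 23.9% × (7084.00 Cr − 3400.00 Cr) = 422.00 Cr + 23.9% × 3684.00 Cr = 1302.48 Cr
Training Fund Levy: 5.57% × 7884.00 Cr = 439.14 Cr
Total: 1302.48 Cr + 439.14 Cr = 1741.62 Cr

1741.62 Cr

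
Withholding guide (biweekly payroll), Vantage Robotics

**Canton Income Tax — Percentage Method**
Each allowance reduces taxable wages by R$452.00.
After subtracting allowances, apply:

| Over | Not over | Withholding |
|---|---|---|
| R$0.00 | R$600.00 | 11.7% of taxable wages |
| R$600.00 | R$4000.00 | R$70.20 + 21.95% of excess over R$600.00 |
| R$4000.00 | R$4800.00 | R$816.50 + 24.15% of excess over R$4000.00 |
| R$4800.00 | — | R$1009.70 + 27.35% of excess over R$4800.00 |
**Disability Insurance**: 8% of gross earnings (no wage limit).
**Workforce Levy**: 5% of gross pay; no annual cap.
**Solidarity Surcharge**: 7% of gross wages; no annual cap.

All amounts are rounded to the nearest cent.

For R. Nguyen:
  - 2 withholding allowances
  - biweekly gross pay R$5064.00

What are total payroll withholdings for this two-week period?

Canton Income Tax: taxable = R$5064.00 − 2×R$452.00 = R$4160.00
  R$816.50 + 24.15% × (R$4160.00 − R$4000.00) = R$816.50 + 24.15% × R$160.00 = R$855.14
Disability Insurance: 8% × R$5064.00 = R$405.12
Workforce Levy: 5% × R$5064.00 = R$253.20
Solidarity Surcharge: 7% × R$5064.00 = R$354.48
Total: R$855.14 + R$405.12 + R$253.20 + R$354.48 = R$1867.94

R$1867.94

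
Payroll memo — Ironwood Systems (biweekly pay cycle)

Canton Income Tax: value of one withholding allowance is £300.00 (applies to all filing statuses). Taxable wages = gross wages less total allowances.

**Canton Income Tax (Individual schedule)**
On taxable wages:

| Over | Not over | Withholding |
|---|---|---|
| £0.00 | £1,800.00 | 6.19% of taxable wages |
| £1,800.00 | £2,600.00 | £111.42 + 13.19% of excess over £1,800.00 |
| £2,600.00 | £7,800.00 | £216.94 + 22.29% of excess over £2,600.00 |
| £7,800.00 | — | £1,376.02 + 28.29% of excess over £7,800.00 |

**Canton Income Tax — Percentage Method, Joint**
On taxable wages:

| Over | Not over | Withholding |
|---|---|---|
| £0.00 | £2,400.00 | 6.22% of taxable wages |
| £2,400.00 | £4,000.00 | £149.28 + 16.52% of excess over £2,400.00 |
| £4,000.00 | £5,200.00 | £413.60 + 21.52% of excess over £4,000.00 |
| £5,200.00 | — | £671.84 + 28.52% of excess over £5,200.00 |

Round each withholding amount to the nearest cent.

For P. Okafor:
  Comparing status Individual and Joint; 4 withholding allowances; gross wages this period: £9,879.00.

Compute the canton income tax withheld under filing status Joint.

Canton Income Tax (Joint): taxable = £9,879.00 − 4×£300.00 = £8,679.00
  £671.84 + 28.52% × (£8,679.00 − £5,200.00) = £671.84 + 28.52% × £3,479.00 = £1,664.05

£1,664.05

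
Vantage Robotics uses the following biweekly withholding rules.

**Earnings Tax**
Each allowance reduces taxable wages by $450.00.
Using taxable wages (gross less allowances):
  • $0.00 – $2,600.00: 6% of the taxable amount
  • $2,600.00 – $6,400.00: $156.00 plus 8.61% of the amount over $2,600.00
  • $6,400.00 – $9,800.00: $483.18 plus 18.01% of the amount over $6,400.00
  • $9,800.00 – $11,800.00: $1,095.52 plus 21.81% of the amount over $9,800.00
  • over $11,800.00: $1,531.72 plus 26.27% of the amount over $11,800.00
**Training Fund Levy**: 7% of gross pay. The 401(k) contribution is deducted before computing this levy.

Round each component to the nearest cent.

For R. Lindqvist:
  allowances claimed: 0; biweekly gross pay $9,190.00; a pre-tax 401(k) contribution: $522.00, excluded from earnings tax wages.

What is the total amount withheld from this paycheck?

$1,498.41

Earnings Tax: taxable = $9,190.00 − $522.00 = $8,668.00
  $483.18 + 18.01% × ($8,668.00 − $6,400.00) = $483.18 + 18.01% × $2,268.00 = $891.65
Training Fund Levy: 7% × $8,668.00 = $606.76
Total: $891.65 + $606.76 = $1,498.41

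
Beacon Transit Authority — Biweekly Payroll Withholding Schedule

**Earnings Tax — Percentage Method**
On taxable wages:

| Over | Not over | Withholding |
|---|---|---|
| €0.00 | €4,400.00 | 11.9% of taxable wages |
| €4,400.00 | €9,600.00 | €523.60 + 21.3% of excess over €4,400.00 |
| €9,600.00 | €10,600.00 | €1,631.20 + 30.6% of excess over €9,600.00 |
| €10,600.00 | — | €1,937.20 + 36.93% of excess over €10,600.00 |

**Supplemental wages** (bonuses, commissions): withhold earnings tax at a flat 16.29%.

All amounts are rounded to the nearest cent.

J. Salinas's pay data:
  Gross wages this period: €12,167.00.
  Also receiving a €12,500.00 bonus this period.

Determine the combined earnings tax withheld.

Earnings Tax: taxable = €12,167.00
  €1,937.20 + 36.93% × (€12,167.00 − €10,600.00) = €1,937.20 + 36.93% × €1,567.00 = €2,515.89
Supplemental (16.29% flat on bonus): 16.29% × €12,500.00 = €2,036.25
Total earnings tax: €2,515.89 + €2,036.25 = €4,552.14

€4,552.14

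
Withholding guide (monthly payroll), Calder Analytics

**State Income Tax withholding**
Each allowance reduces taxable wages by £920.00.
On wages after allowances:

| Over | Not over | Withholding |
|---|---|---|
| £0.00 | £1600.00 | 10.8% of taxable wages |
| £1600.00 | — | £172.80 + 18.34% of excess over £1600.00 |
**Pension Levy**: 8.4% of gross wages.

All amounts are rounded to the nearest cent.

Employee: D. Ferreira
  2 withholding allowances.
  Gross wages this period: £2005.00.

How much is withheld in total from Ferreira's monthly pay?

£186.24

State Income Tax: taxable = £2005.00 − 2×£920.00 = £165.00
  10.8% × £165.00 = £17.82
Pension Levy: 8.4% × £2005.00 = £168.42
Total: £17.82 + £168.42 = £186.24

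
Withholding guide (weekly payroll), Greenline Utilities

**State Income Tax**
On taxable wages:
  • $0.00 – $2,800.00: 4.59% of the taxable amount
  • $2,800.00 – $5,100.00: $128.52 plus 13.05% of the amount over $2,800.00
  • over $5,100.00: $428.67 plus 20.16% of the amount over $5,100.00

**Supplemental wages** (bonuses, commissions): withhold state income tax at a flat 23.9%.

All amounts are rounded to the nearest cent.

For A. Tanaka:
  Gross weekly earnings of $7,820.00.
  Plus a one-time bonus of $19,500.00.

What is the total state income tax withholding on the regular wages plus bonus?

$5,637.52

State Income Tax: taxable = $7,820.00
  $428.67 + 20.16% × ($7,820.00 − $5,100.00) = $428.67 + 20.16% × $2,720.00 = $977.02
Supplemental (23.9% flat on bonus): 23.9% × $19,500.00 = $4,660.50
Total state income tax: $977.02 + $4,660.50 = $5,637.52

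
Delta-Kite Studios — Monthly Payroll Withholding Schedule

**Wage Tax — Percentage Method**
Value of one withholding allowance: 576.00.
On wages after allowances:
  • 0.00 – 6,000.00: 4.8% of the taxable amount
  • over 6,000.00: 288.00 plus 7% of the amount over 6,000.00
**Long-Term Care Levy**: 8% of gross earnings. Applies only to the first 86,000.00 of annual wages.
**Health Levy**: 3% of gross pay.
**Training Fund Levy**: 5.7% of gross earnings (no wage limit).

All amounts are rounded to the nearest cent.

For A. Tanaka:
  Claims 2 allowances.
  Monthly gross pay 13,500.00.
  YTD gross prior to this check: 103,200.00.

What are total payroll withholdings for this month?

Wage Tax: taxable = 13,500.00 − 2×576.00 = 12,348.00
  288.00 + 7% × (12,348.00 − 6,000.00) = 288.00 + 7% × 6,348.00 = 732.36
Long-Term Care Levy: YTD 103,200.00 ≥ cap 86,000.00 → 0.00
Health Levy: 3% × 13,500.00 = 405.00
Training Fund Levy: 5.7% × 13,500.00 = 769.50
Total: 732.36 + 0.00 + 405.00 + 769.50 = 1,906.86

1,906.86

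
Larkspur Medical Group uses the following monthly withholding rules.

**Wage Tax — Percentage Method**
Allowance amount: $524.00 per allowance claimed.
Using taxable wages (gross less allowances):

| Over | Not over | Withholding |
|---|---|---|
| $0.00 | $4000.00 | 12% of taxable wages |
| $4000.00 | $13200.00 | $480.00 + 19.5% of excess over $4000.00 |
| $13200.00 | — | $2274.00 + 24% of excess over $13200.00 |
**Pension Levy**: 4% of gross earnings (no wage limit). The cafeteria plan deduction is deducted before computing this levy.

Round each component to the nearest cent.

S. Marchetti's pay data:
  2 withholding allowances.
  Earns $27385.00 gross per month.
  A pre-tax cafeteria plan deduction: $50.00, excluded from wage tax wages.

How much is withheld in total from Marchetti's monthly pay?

Wage Tax: taxable = $27385.00 − $50.00 − 2×$524.00 = $26287.00
  $2274.00 + 24% × ($26287.00 − $13200.00) = $2274.00 + 24% × $13087.00 = $5414.88
Pension Levy: 4% × $27335.00 = $1093.40
Total: $5414.88 + $1093.40 = $6508.28

$6508.28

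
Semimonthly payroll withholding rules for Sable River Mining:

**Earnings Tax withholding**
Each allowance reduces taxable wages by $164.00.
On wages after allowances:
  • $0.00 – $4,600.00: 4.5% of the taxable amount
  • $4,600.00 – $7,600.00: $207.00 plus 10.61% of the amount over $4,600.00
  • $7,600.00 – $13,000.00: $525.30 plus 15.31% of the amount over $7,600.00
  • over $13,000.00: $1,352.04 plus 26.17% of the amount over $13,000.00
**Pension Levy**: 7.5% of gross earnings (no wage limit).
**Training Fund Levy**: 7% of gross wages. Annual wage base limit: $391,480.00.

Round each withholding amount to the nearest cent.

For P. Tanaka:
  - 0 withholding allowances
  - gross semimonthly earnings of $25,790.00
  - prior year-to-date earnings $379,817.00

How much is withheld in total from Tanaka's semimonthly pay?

$7,449.84

Earnings Tax: taxable = $25,790.00
  $1,352.04 + 26.17% × ($25,790.00 − $13,000.00) = $1,352.04 + 26.17% × $12,790.00 = $4,699.18
Pension Levy: 7.5% × $25,790.00 = $1,934.25
Training Fund Levy: cap $391,480.00 − YTD $379,817.00 = $11,663.00 subject; 7% × $11,663.00 = $816.41
Total: $4,699.18 + $1,934.25 + $816.41 = $7,449.84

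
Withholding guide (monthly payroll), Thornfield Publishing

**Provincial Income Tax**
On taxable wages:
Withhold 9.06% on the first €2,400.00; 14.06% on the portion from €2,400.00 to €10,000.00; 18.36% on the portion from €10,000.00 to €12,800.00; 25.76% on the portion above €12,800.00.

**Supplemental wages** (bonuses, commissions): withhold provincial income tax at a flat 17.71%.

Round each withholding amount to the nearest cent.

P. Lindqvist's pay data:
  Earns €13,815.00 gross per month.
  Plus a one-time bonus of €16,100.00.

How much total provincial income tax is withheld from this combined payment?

Provincial Income Tax: taxable = €13,815.00
  €1,800.08 + 25.76% × (€13,815.00 − €12,800.00) = €1,800.08 + 25.76% × €1,015.00 = €2,061.54
Supplemental (17.71% flat on bonus): 17.71% × €16,100.00 = €2,851.31
Total provincial income tax: €2,061.54 + €2,851.31 = €4,912.85

€4,912.85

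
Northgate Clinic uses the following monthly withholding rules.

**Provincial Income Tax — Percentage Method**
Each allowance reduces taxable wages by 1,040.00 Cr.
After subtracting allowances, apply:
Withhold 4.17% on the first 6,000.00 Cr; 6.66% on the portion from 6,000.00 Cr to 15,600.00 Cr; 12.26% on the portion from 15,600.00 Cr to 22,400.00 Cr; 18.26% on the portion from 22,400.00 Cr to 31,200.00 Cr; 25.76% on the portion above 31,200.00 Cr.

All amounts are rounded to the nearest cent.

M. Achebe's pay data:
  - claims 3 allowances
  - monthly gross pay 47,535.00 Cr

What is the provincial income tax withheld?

Provincial Income Tax: taxable = 47,535.00 Cr − 3×1,040.00 Cr = 44,415.00 Cr
  3,330.12 Cr + 25.76% × (44,415.00 Cr − 31,200.00 Cr) = 3,330.12 Cr + 25.76% × 13,215.00 Cr = 6,734.30 Cr

6,734.30 Cr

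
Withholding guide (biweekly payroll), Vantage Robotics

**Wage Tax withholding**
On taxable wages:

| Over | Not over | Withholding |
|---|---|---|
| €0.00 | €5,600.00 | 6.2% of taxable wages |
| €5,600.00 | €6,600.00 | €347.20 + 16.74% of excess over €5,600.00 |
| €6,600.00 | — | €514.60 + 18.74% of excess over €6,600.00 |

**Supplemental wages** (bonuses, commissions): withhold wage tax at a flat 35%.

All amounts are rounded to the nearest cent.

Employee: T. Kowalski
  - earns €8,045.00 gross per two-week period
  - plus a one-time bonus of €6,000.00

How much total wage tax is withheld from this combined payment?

€2,885.39

Wage Tax: taxable = €8,045.00
  €514.60 + 18.74% × (€8,045.00 − €6,600.00) = €514.60 + 18.74% × €1,445.00 = €785.39
Supplemental (35% flat on bonus): 35% × €6,000.00 = €2,100.00
Total wage tax: €785.39 + €2,100.00 = €2,885.39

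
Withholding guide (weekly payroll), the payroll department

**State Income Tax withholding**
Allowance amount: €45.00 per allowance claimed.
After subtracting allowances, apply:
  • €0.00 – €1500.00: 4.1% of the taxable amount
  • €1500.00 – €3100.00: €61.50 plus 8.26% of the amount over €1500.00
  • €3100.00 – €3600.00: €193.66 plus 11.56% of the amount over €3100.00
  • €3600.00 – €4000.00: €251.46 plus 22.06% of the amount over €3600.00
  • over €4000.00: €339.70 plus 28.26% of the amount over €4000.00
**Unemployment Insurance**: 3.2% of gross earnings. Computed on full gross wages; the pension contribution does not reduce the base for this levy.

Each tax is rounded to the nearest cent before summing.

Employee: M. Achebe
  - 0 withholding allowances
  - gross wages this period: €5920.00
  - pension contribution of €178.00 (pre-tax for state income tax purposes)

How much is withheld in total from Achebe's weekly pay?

€1021.43

State Income Tax: taxable = €5920.00 − €178.00 = €5742.00
  €339.70 + 28.26% × (€5742.00 − €4000.00) = €339.70 + 28.26% × €1742.00 = €831.99
Unemployment Insurance: 3.2% × €5920.00 = €189.44
Total: €831.99 + €189.44 = €1021.43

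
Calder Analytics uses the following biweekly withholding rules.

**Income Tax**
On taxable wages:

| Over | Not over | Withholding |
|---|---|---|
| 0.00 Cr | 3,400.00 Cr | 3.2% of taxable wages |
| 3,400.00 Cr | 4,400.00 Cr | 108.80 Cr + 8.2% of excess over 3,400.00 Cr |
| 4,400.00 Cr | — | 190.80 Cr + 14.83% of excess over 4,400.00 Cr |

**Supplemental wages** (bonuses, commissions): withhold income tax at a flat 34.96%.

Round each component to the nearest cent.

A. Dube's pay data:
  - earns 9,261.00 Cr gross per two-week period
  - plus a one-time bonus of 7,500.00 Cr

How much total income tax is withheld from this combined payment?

3,533.69 Cr

Income Tax: taxable = 9,261.00 Cr
  190.80 Cr + 14.83% × (9,261.00 Cr − 4,400.00 Cr) = 190.80 Cr + 14.83% × 4,861.00 Cr = 911.69 Cr
Supplemental (34.96% flat on bonus): 34.96% × 7,500.00 Cr = 2,622.00 Cr
Total income tax: 911.69 Cr + 2,622.00 Cr = 3,533.69 Cr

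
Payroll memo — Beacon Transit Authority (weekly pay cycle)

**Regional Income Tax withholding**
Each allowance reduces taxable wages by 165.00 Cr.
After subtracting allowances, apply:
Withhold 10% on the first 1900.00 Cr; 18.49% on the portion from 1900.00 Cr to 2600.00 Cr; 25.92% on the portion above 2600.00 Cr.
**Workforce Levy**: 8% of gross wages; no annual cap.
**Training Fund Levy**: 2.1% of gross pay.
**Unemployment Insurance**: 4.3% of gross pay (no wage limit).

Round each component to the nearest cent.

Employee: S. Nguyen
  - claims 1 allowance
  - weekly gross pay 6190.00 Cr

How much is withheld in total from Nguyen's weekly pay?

Regional Income Tax: taxable = 6190.00 Cr − 1×165.00 Cr = 6025.00 Cr
  319.43 Cr + 25.92% × (6025.00 Cr − 2600.00 Cr) = 319.43 Cr + 25.92% × 3425.00 Cr = 1207.19 Cr
Workforce Levy: 8% × 6190.00 Cr = 495.20 Cr
Training Fund Levy: 2.1% × 6190.00 Cr = 129.99 Cr
Unemployment Insurance: 4.3% × 6190.00 Cr = 266.17 Cr
Total: 1207.19 Cr + 495.20 Cr + 129.99 Cr + 266.17 Cr = 2098.55 Cr

2098.55 Cr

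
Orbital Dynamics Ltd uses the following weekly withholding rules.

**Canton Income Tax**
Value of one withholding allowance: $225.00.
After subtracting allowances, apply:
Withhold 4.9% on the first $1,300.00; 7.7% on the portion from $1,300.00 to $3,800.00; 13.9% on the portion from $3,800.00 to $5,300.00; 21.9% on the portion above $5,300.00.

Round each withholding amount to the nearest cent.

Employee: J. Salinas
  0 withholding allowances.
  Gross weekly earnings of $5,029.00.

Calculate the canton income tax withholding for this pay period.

Canton Income Tax: taxable = $5,029.00
  $256.20 + 13.9% × ($5,029.00 − $3,800.00) = $256.20 + 13.9% × $1,229.00 = $427.03

$427.03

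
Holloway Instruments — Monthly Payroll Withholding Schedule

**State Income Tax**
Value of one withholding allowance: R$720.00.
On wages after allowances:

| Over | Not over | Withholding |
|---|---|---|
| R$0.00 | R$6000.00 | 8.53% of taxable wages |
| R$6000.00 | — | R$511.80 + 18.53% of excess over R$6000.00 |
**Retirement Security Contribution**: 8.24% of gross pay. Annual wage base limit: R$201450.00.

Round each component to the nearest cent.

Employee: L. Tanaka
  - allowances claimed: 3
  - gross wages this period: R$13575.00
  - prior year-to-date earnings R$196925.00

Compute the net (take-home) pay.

R$11686.94

State Income Tax: taxable = R$13575.00 − 3×R$720.00 = R$11415.00
  R$511.80 + 18.53% × (R$11415.00 − R$6000.00) = R$511.80 + 18.53% × R$5415.00 = R$1515.20
Retirement Security Contribution: cap R$201450.00 − YTD R$196925.00 = R$4525.00 subject; 8.24% × R$4525.00 = R$372.86
Total withheld: R$1515.20 + R$372.86 = R$1888.06
Net pay: R$13575.00 − R$1888.06 = R$11686.94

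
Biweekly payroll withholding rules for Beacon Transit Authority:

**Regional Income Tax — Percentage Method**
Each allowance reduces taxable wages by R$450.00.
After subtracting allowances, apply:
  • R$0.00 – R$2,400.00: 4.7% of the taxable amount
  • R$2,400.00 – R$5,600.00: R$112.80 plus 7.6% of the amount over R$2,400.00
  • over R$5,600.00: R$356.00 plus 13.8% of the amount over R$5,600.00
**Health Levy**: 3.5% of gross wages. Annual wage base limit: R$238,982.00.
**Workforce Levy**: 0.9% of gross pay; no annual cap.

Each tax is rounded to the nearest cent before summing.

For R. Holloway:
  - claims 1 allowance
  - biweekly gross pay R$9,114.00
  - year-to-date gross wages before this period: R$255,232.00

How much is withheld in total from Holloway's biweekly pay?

Regional Income Tax: taxable = R$9,114.00 − 1×R$450.00 = R$8,664.00
  R$356.00 + 13.8% × (R$8,664.00 − R$5,600.00) = R$356.00 + 13.8% × R$3,064.00 = R$778.83
Health Levy: YTD R$255,232.00 ≥ cap R$238,982.00 → R$0.00
Workforce Levy: 0.9% × R$9,114.00 = R$82.03
Total: R$778.83 + R$0.00 + R$82.03 = R$860.86

R$860.86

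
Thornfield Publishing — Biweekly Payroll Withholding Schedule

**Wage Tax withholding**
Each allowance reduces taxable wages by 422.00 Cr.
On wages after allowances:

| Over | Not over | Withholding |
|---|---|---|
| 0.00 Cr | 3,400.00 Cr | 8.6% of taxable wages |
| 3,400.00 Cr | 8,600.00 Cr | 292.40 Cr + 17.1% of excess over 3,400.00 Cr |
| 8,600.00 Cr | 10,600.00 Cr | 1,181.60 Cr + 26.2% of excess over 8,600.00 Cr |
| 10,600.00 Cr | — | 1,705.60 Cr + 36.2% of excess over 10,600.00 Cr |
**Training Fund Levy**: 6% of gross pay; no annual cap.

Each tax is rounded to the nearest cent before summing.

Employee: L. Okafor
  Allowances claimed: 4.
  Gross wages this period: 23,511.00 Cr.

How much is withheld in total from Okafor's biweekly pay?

Wage Tax: taxable = 23,511.00 Cr − 4×422.00 Cr = 21,823.00 Cr
  1,705.60 Cr + 36.2% × (21,823.00 Cr − 10,600.00 Cr) = 1,705.60 Cr + 36.2% × 11,223.00 Cr = 5,768.33 Cr
Training Fund Levy: 6% × 23,511.00 Cr = 1,410.66 Cr
Total: 5,768.33 Cr + 1,410.66 Cr = 7,178.99 Cr

7,178.99 Cr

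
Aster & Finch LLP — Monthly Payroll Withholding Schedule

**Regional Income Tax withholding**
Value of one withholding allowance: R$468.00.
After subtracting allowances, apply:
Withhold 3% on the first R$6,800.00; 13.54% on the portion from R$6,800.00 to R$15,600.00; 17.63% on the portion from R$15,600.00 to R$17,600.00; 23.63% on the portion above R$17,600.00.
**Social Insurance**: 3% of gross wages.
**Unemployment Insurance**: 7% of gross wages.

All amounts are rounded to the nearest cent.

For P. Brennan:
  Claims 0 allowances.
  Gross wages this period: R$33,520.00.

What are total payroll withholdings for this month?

R$8,862.02

Regional Income Tax: taxable = R$33,520.00
  R$1,748.12 + 23.63% × (R$33,520.00 − R$17,600.00) = R$1,748.12 + 23.63% × R$15,920.00 = R$5,510.02
Social Insurance: 3% × R$33,520.00 = R$1,005.60
Unemployment Insurance: 7% × R$33,520.00 = R$2,346.40
Total: R$5,510.02 + R$1,005.60 + R$2,346.40 = R$8,862.02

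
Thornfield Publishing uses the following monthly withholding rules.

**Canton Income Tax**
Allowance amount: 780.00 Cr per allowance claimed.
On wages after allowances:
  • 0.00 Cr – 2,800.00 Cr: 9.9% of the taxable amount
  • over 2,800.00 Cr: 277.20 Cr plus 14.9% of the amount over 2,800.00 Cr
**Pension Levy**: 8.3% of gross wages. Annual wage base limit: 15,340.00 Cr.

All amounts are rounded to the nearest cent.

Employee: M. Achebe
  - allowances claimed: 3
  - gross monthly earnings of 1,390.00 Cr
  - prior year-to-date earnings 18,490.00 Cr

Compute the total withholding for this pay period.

Canton Income Tax: taxable = 1,390.00 Cr − 3×780.00 Cr = -950.00 Cr
  Taxable ≤ 0 → 0.00 Cr
Pension Levy: YTD 18,490.00 Cr ≥ cap 15,340.00 Cr → 0.00 Cr
Total: 0.00 Cr + 0.00 Cr = 0.00 Cr

0.00 Cr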